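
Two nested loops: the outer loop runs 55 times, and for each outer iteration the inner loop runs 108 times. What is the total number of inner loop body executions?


Outer loop: 55 iterations
Inner loop: 108 iterations per outer iteration
Total = 55 * 108 = 5940


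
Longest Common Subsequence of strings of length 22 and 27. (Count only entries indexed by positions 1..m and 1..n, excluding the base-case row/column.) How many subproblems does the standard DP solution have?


DP table indexed by positions in both strings.
First string: 22 positions
Second string: 27 positions
Total = 22 * 27 = 594


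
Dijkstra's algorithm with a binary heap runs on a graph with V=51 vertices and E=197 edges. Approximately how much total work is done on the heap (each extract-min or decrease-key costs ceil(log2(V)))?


Dijkstra with a binary heap: each vertex is extracted once, each edge may relax once.
Each heap operation costs O(log V).
V + E = 51 + 197 = 248
ceil(log2(51)) = 6 (since 2^5 = 32 < 51 <= 64 = 2^6)
Total heap work = (V+E) * ceil(log2(V)) = 248 * 6 = 1488


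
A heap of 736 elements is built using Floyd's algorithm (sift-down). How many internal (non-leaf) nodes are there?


Leaf nodes occupy roughly half the array.
Sift-down is called for each internal node, starting from the last one.
Internal nodes = floor(n/2) = floor(736/2) = 368


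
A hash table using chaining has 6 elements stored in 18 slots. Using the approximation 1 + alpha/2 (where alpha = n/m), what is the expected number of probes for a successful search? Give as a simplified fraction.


Load factor alpha = n/m = 6/18
Expected probes = 1 + alpha/2 = 1 + 6/(2*18)
= 1 + 6/36
= 36/36 + 6/36
= 42/36
Simplify: 7/6


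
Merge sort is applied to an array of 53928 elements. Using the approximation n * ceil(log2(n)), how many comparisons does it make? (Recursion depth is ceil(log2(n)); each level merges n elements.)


Merge sort divides the array into halves recursively.
Number of levels = ceil(log2(53928)) = 16
At each level, approximately n = 53928 comparisons are needed for merging.
Total comparisons ~ n * ceil(log2(n)) = 53928 * 16 = 862848


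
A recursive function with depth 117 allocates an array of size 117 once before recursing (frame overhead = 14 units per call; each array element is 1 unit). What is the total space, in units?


Array allocation: 117 units (allocated once)
Stack frames: 117 deep * 14 per frame = 1638 units
Total = 117 + 1638 = 1755


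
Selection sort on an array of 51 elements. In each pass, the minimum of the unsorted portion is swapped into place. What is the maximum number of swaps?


Selection sort performs one swap per pass:
  Pass 1: find min in positions 0 to 50, swap with position 0
  Pass 2: find min in positions 1 to 50, swap with position 1
  Pass 3: find min in positions 2 to 50, swap with position 2
  Pass 4: find min in positions 3 to 50, swap with position 3
  Pass 5: find min in positions 4 to 50, swap with position 4
  ... (45 more passes)
Total passes (and swaps) = n - 1 = 51 - 1 = 50


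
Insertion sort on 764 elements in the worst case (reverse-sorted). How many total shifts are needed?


In the worst case (reverse-sorted), each element shifts past all previous:
  Element 1: 1 shifts
  Element 2: 2 shifts
  Element 3: 3 shifts
  Element 4: 4 shifts
  Element 5: 5 shifts
  ...
  Element 763: 763 shifts
Total = 1 + 2 + ... + 763
= 764*(764-1)/2 = 291466


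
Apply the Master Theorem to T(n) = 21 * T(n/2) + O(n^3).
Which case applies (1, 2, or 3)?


The Master Theorem: T(n) = a*T(n/b) + O(n^c)
  a = 21, b = 2, c = 3
log_b(a) = log_2(21) ~ 4.392
Compare b^c with a: 2^3 = 8 < 21, so c < log_b(a).
Since c < log_b(a), Case 1 applies.
T(n) = O(n^(log_2 21)) ~ O(n^4.392)
Master Theorem case = 1


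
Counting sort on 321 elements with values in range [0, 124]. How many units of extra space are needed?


Output array size: 321 (to store sorted result)
Count array size: 125 (one slot per possible value, range 0 to 124)
Total extra space = 321 + 125 = 446


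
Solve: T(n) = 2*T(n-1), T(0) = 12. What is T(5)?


Unrolling:
T(5) = 2*T(4) = 2^2*T(3) = ... = 2^5*T(0)
= 2^5 * 12
= 32 * 12 = 384


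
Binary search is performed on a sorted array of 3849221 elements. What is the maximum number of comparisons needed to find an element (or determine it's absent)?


Binary search halves the search space each comparison:
  Step 1: search space = 3849221 -> 1924610
  Step 2: search space = 1924610 -> 962305
  Step 3: search space = 962305 -> 481152
  Step 4: search space = 481152 -> 240576
  Step 5: search space = 240576 -> 120288
  Step 6: search space = 120288 -> 60144
  Step 7: search space = 60144 -> 30072
  Step 8: search space = 30072 -> 15036
  Step 9: search space = 15036 -> 7518
  Step 10: search space = 7518 -> 3759
  Step 11: search space = 3759 -> 1879
  Step 12: search space = 1879 -> 939
  Step 13: search space = 939 -> 469
  Step 14: search space = 469 -> 234
  Step 15: search space = 234 -> 117
  Step 16: search space = 117 -> 58
  Step 17: search space = 58 -> 29
  Step 18: search space = 29 -> 14
  Step 19: search space = 14 -> 7
  Step 20: search space = 7 -> 3
  Step 21: search space = 3 -> 1
  Step 22: search space = 1 (final check)
Maximum comparisons = floor(log2(3849221)) + 1 = 21 + 1 = 22


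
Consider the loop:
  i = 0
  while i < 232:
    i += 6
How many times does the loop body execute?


Starting at i = 0, each iteration adds 6.
Iterations until i >= 232:
  Iteration 1: i = 0 -> i = 6
  Iteration 2: i = 6 -> i = 12
  Iteration 3: i = 12 -> i = 18
  Iteration 4: i = 18 -> i = 24
  Iteration 5: i = 24 -> i = 30
  Iteration 6: i = 30 -> i = 36
  Iteration 7: i = 36 -> i = 42
  Iteration 8: i = 42 -> i = 48
  ... continuing ...
Total iterations = ceil(232/6) = 39


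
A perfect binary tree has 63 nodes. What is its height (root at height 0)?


For a perfect binary tree of height h: n = 2^(h+1) - 1, so h = log2(n+1) - 1.
  n + 1 = 64 = 2^6
  log2(64) = 6
  height = 6 - 1 = 5


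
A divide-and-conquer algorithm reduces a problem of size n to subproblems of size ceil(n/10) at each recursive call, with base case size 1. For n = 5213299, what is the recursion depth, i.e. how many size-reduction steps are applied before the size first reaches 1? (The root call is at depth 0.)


Each step divides the size by 10 (rounding up); after k steps the size is ceil(n/10^k), which equals 1 exactly when 10^k >= n.
So the depth is the smallest k with 10^k >= 5213299, i.e. ceil(log_10(5213299)).
10^6 = 1000000 < 5213299 <= 10000000 = 10^7
Recursion depth = 7


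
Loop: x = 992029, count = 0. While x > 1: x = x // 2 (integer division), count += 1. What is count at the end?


The variable x halves each step:
x = 992029 -> 496014 -> 248007 -> 124003 -> 62001 -> 31000 -> 15500 -> 7750 -> 3875 -> 1937 -> 968 -> 484 -> 242 -> 121 -> 60 -> 30 -> 15 -> 7 -> 3 -> 1
Number of halvings = floor(log2(992029)) = 19


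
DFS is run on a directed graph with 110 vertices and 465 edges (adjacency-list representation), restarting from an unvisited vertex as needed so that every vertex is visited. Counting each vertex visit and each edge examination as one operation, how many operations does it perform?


A full DFS traversal processes each vertex exactly once (push/pop on stack).
Each directed edge is examined once.
V = 110, E = 465
V + E = 575


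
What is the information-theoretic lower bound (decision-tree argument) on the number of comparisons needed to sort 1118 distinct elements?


A binary decision tree of height h has at most 2^h leaves and needs at least n! of them, so h >= ceil(log2(n!)).
1118! is far too large to multiply out, so use Stirling's series:
  ln(n!) ~ n ln n - n + (1/2) ln(2 pi n) + 1/(12n)  (error below 1/(360 n^3), negligible here)
  ln(1118) = 7.0192967
  n ln n = 1118 * 7.0192967 = 7847.5737
  (1/2) ln(2 pi * 1118) = (1/2) ln(7024.6012) = 4.4286
  1/(12*1118) = 0.0001
  ln(1118!) ~ 7847.5737 - 1118 + 4.4286 + 0.0001 = 6734.0024
Convert to base 2: log2(1118!) = 6734.0024 / ln 2 = 6734.0024 / 0.69314718 = 9715.1119
ceil(9715.1119) = 9716


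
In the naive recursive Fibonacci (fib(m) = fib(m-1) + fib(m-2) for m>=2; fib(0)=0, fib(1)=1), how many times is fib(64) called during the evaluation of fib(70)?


Let N(m) = number of times fib(m) is called while evaluating fib(70).
N(70) = 1 (the initial call).
N(69) = 1 (only fib(70) calls it).
For 1 <= m <= 68: fib(m) is called by fib(m+1) and fib(m+2), so
  N(m) = N(m+1) + N(m+2).
fib(0) is called only by fib(2), so N(0) = N(2).
Walk down from m=70:
  N(70)=1, N(69)=1, N(68)=2, N(67)=3, N(66)=5, N(65)=8, N(64)=13
N(64) = 13


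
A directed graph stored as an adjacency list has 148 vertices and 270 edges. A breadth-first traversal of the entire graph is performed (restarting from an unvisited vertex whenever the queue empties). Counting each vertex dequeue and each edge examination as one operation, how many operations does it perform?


A full BFS traversal dequeues each vertex once and examines each edge once.
Vertex visits: 148
Edge visits: 270
V + E = 148 + 270 = 418


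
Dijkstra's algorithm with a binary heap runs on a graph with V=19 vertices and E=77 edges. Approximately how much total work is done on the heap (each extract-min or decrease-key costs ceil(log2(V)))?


Dijkstra with a binary heap: each vertex is extracted once, each edge may relax once.
Each heap operation costs O(log V).
V + E = 19 + 77 = 96
ceil(log2(19)) = 5 (since 2^4 = 16 < 19 <= 32 = 2^5)
Total heap work = (V+E) * ceil(log2(V)) = 96 * 5 = 480


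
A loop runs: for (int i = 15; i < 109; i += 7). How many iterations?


Loop starts at i = 15, increments by 7, stops when i >= 109.
Number of iterations = ceil((109 - 15) / 7)
= ceil(94 / 7)
= 14


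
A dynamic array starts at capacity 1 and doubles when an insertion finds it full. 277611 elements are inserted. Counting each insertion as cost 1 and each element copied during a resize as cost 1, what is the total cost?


n = 277611
Insertion costs: 277611
Resizes copy 1, 2, 4, ... up to the largest power of 2 that is <= n-1 = 277610, i.e. 262144.
Copy costs = 1 + 2 + 4 + 8 + 16 + 32 + 64 + 128 + 256 + 512 + 1024 + 2048 + 4096 + 8192 + 16384 + 32768 + 65536 + 131072 + 262144 = 524287
Total = 277611 + 524287 = 801898


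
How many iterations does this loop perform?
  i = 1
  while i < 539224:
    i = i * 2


The loop variable doubles each iteration:
i = 1 -> 2 -> 4 -> 8 -> 16 -> 32 -> 64 -> 128 -> 256 -> 512 -> 1024 -> 2048 -> 4096 -> 8192 -> 16384 -> 32768 -> 65536 -> 131072 -> 262144 -> 524288 -> 1048576 (stop, 1048576 >= 539224)
Number of doublings = ceil(log2(539224)) = 20


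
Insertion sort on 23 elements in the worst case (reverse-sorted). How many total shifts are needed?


In the worst case (reverse-sorted), each element shifts past all previous:
  Element 1: 1 shifts
  Element 2: 2 shifts
  Element 3: 3 shifts
  Element 4: 4 shifts
  Element 5: 5 shifts
  ...
  Element 22: 22 shifts
Total = 1 + 2 + ... + 22
= 23*(23-1)/2 = 253


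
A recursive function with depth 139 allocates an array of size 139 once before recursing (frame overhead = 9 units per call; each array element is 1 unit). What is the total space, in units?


Array allocation: 139 units (allocated once)
Stack frames: 139 deep * 9 per frame = 1251 units
Total = 139 + 1251 = 1390


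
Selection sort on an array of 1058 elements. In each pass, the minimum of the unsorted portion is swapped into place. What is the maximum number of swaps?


Selection sort performs one swap per pass:
  Pass 1: find min in positions 0 to 1057, swap with position 0
  Pass 2: find min in positions 1 to 1057, swap with position 1
  Pass 3: find min in positions 2 to 1057, swap with position 2
  Pass 4: find min in positions 3 to 1057, swap with position 3
  Pass 5: find min in positions 4 to 1057, swap with position 4
  ... (1052 more passes)
Total passes (and swaps) = n - 1 = 1058 - 1 = 1057


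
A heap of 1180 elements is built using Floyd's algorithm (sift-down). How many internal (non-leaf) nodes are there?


Leaf nodes occupy roughly half the array.
Sift-down is called for each internal node, starting from the last one.
Internal nodes = floor(n/2) = floor(1180/2) = 590


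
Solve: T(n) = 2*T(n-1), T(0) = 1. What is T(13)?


Unrolling:
T(13) = 2*T(12) = 2^2*T(11) = ... = 2^13*T(0)
= 2^13 * 1
= 8192 * 1 = 8192


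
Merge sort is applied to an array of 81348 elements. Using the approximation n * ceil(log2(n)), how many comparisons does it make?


Merge sort divides the array into halves recursively.
Number of levels = ceil(log2(81348)) = 17
At each level, approximately n = 81348 comparisons are needed for merging.
Total comparisons ~ n * ceil(log2(n)) = 81348 * 17 = 1382916


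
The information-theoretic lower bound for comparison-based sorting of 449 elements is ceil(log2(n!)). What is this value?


A binary decision tree of height h has at most 2^h leaves and needs at least n! of them, so h >= ceil(log2(n!)).
449! is far too large to multiply out, so use Stirling's series:
  ln(n!) ~ n ln n - n + (1/2) ln(2 pi n) + 1/(12n)  (error below 1/(360 n^3), negligible here)
  ln(449) = 6.1070229
  n ln n = 449 * 6.1070229 = 2742.0533
  (1/2) ln(2 pi * 449) = (1/2) ln(2821.1502) = 3.9724
  1/(12*449) = 0.0002
  ln(449!) ~ 2742.0533 - 449 + 3.9724 + 0.0002 = 2297.0259
Convert to base 2: log2(449!) = 2297.0259 / ln 2 = 2297.0259 / 0.69314718 = 3313.9079
ceil(3313.9079) = 3314


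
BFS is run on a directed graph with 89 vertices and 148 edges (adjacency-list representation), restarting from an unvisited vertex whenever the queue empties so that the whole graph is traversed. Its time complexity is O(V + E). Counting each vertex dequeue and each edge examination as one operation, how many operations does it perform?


A full BFS traversal dequeues each vertex exactly once and examines each directed edge exactly once.
V = 89 (vertex processing cost)
E = 148 (edge examination cost)
Total operations proportional to V + E = 89 + 148 = 237


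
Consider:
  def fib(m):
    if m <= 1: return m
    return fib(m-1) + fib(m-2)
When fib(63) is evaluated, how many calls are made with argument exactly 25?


Let N(m) = number of times fib(m) is called while evaluating fib(63).
N(63) = 1 (the initial call).
N(62) = 1 (only fib(63) calls it).
For 1 <= m <= 61: fib(m) is called by fib(m+1) and fib(m+2), so
  N(m) = N(m+1) + N(m+2).
fib(0) is called only by fib(2), so N(0) = N(2).
Walk down from m=63:
  N(63)=1, N(62)=1, N(61)=2, N(60)=3, N(59)=5, N(58)=8, N(57)=13, N(56)=21, N(55)=34, N(54)=55, N(53)=89, N(52)=144, N(51)=233, N(50)=377, N(49)=610, N(48)=987, N(47)=1597, N(46)=2584, N(45)=4181, N(44)=6765, N(43)=10946, N(42)=17711, N(41)=28657, N(40)=46368, N(39)=75025, N(38)=121393, N(37)=196418, N(36)=317811, N(35)=514229, N(34)=832040, N(33)=1346269, N(32)=2178309, N(31)=3524578, N(30)=5702887, N(29)=9227465, N(28)=14930352, N(27)=24157817, N(26)=39088169, N(25)=63245986
N(25) = 63245986


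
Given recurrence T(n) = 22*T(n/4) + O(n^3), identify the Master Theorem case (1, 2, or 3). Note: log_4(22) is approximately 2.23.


Master Theorem parameters: a=22, b=4, c=3
log_b(a) = 2.23
Compare b^c with a: 4^3 = 64 > 22, so c > log_b(a).
Comparing c=3 vs log_b(a)=2.23:
3 > 2.23 => Case 3
Result: T(n) = O(n^3)
Master Theorem case = 3


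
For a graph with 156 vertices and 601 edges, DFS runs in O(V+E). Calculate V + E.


A full DFS traversal visits each vertex once and examines each edge once.
V = 156
E = 601
Sum = 156 + 601 = 757


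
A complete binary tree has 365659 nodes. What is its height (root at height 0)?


In a complete binary tree, level k holds nodes 2^k .. 2^(k+1)-1 (1-indexed).
Height = floor(log2(n)) = floor(log2(365659)) = 18
Check: 2^18 = 262144 <= 365659 < 524288 = 2^19


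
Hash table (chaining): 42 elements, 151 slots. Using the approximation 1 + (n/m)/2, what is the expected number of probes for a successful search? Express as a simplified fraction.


Computing expected probes:
alpha = 42/151
= 1 + alpha/2
= 1 + 42/(2*151)
= (2*151 + 42) / (2*151)
= 344/302 = 172/151


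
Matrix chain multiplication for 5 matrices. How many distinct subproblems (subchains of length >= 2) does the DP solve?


Subproblems are indexed by (i, j) where i < j.
Number of such pairs = n*(n-1)/2
= 5 * 4 / 2
= 10


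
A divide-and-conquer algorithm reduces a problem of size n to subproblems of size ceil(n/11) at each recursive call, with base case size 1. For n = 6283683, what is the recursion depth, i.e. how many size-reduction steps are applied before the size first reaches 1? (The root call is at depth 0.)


Each step divides the size by 11 (rounding up); after k steps the size is ceil(n/11^k), which equals 1 exactly when 11^k >= n.
So the depth is the smallest k with 11^k >= 6283683, i.e. ceil(log_11(6283683)).
11^6 = 1771561 < 6283683 <= 19487171 = 11^7
Recursion depth = 7


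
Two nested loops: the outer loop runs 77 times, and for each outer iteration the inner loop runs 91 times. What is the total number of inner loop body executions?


Outer loop: 77 iterations
Inner loop: 91 iterations per outer iteration
Total = 77 * 91 = 7007


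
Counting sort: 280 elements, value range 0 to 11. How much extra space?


n = 280 (output array)
k = 12 (count array for 12 distinct values)
Extra space = 280 + 12 = 292


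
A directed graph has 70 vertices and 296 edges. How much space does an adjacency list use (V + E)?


Adjacency list: one list head per vertex + one entry per edge
Vertex heads: 70
Edge entries: 296
Total = 70 + 296 = 366


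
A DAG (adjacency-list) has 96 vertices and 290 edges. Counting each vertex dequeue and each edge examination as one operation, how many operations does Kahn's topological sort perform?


V = 96 (vertex processing)
E = 290 (edge processing)
V + E = 96 + 290 = 386


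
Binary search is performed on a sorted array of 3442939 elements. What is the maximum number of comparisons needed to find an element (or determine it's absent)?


Binary search halves the search space each comparison:
  Step 1: search space = 3442939 -> 1721469
  Step 2: search space = 1721469 -> 860734
  Step 3: search space = 860734 -> 430367
  Step 4: search space = 430367 -> 215183
  Step 5: search space = 215183 -> 107591
  Step 6: search space = 107591 -> 53795
  Step 7: search space = 53795 -> 26897
  Step 8: search space = 26897 -> 13448
  Step 9: search space = 13448 -> 6724
  Step 10: search space = 6724 -> 3362
  Step 11: search space = 3362 -> 1681
  Step 12: search space = 1681 -> 840
  Step 13: search space = 840 -> 420
  Step 14: search space = 420 -> 210
  Step 15: search space = 210 -> 105
  Step 16: search space = 105 -> 52
  Step 17: search space = 52 -> 26
  Step 18: search space = 26 -> 13
  Step 19: search space = 13 -> 6
  Step 20: search space = 6 -> 3
  Step 21: search space = 3 -> 1
  Step 22: search space = 1 (final check)
Maximum comparisons = floor(log2(3442939)) + 1 = 21 + 1 = 22


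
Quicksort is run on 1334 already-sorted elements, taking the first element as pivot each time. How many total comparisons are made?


Sum of comparisons per partition:
1333 + 1332 + ... + 1 + 0
= 1334 * (1334 - 1) / 2
= 1334 * 1333 / 2
= 889111


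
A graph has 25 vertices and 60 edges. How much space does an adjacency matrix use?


Adjacency matrix: V x V grid of entries
Space = V^2 = 25^2 = 25 * 25 = 625


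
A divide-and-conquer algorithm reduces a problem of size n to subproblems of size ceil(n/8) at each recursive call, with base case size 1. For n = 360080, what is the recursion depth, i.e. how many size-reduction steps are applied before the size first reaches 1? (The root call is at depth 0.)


Each step divides the size by 8 (rounding up); after k steps the size is ceil(n/8^k), which equals 1 exactly when 8^k >= n.
So the depth is the smallest k with 8^k >= 360080, i.e. ceil(log_8(360080)).
8^6 = 262144 < 360080 <= 2097152 = 8^7
Recursion depth = 7


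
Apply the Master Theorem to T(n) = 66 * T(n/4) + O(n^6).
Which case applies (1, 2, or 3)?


The Master Theorem: T(n) = a*T(n/b) + O(n^c)
  a = 66, b = 4, c = 6
log_b(a) = log_4(66) ~ 3.022
Compare b^c with a: 4^6 = 4096 > 66, so c > log_b(a).
Since c > log_b(a), Case 3 applies.
T(n) = O(n^6)
Master Theorem case = 3


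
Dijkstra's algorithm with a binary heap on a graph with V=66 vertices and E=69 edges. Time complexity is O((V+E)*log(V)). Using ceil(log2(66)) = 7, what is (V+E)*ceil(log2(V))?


Dijkstra with a binary heap: each vertex is extracted once, each edge may relax once.
Each heap operation costs O(log V).
V + E = 66 + 69 = 135
ceil(log2(66)) = 7 (since 2^6 = 64 < 66 <= 128 = 2^7)
Total heap work = (V+E) * ceil(log2(V)) = 135 * 7 = 945


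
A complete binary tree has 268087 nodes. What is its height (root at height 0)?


In a complete binary tree, level k holds nodes 2^k .. 2^(k+1)-1 (1-indexed).
Height = floor(log2(n)) = floor(log2(268087)) = 18
Check: 2^18 = 262144 <= 268087 < 524288 = 2^19


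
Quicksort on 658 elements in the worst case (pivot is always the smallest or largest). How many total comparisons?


In the worst case, each partition step picks the worst pivot:
  Partition 1: 657 comparisons (n-1 elements to compare)
  Partition 2: 656 comparisons
  Partition 3: 655 comparisons
  Partition 4: 654 comparisons
  Partition 5: 653 comparisons
  ...
  Last partition: 0 comparisons
Total = (n-1) + (n-2) + ... + 1 + 0 = n*(n-1)/2
= 658*657/2 = 216153


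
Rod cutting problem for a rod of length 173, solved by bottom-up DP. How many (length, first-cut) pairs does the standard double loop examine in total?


For each subproblem length i = 1..173, the inner loop considers i possible first cuts.
Total = 1 + 2 + ... + 173
= 173*(173+1)/2
= 173*174/2 = 15051


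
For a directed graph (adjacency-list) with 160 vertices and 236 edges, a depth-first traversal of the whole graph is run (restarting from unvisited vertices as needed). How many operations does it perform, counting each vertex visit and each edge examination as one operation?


A full DFS traversal visits each vertex once and examines each edge once.
V = 160
E = 236
Sum = 160 + 236 = 396


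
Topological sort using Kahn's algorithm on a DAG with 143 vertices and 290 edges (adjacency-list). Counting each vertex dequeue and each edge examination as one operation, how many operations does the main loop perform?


Kahn's algorithm:
  1. Compute in-degrees: O(V + E)
  2. Process queue: each vertex dequeued once (O(V))
     each edge examined once (O(E))
Total = V + E = 143 + 290 = 433


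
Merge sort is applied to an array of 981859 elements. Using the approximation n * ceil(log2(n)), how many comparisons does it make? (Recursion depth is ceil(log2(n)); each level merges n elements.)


Merge sort divides the array into halves recursively.
Number of levels = ceil(log2(981859)) = 20
At each level, approximately n = 981859 comparisons are needed for merging.
Total comparisons ~ n * ceil(log2(n)) = 981859 * 20 = 19637180


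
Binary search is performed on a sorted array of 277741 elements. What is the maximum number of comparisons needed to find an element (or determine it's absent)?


Binary search halves the search space each comparison:
  Step 1: search space = 277741 -> 138870
  Step 2: search space = 138870 -> 69435
  Step 3: search space = 69435 -> 34717
  Step 4: search space = 34717 -> 17358
  Step 5: search space = 17358 -> 8679
  Step 6: search space = 8679 -> 4339
  Step 7: search space = 4339 -> 2169
  Step 8: search space = 2169 -> 1084
  Step 9: search space = 1084 -> 542
  Step 10: search space = 542 -> 271
  Step 11: search space = 271 -> 135
  Step 12: search space = 135 -> 67
  Step 13: search space = 67 -> 33
  Step 14: search space = 33 -> 16
  Step 15: search space = 16 -> 8
  Step 16: search space = 8 -> 4
  Step 17: search space = 4 -> 2
  Step 18: search space = 2 -> 1
  Step 19: search space = 1 (final check)
Maximum comparisons = floor(log2(277741)) + 1 = 18 + 1 = 19


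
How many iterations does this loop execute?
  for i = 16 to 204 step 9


The loop variable i takes values starting at 16 and increments by 9 each iteration.
Sequence: i = 16, 25, 34, 43, 52, 61, 70, 79, 88, ...
The upper bound 204 is inclusive, so the count is floor((last - first) / step) + 1:
floor((204 - 16) / 9) + 1 = floor(188/9) + 1 = 20 + 1 = 21


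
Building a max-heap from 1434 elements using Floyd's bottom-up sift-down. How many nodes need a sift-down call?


In a heap of 1434 elements (0-indexed array):
  Last element index: 1433
  Parent of last element: floor((1433 - 1) / 2) = 716
  Internal nodes: indices 0 to 716
  Count = floor(1434/2) = 717


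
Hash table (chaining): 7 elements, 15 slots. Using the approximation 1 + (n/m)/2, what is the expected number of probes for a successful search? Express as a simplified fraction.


Computing expected probes:
alpha = 7/15
= 1 + alpha/2
= 1 + 7/(2*15)
= (2*15 + 7) / (2*15)
= 37/30


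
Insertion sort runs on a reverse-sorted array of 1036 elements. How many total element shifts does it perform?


Sum of shifts = 1 + 2 + 3 + ... + 1035
= 1036 * 1035 / 2
= 1072260 / 2
= 536130


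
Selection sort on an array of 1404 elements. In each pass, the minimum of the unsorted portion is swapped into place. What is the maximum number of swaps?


Selection sort performs one swap per pass:
  Pass 1: find min in positions 0 to 1403, swap with position 0
  Pass 2: find min in positions 1 to 1403, swap with position 1
  Pass 3: find min in positions 2 to 1403, swap with position 2
  Pass 4: find min in positions 3 to 1403, swap with position 3
  Pass 5: find min in positions 4 to 1403, swap with position 4
  ... (1398 more passes)
Total passes (and swaps) = n - 1 = 1404 - 1 = 1403


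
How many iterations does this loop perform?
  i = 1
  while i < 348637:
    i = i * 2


The loop variable doubles each iteration:
i = 1 -> 2 -> 4 -> 8 -> 16 -> 32 -> 64 -> 128 -> 256 -> 512 -> 1024 -> 2048 -> 4096 -> 8192 -> 16384 -> 32768 -> 65536 -> 131072 -> 262144 -> 524288 (stop, 524288 >= 348637)
Number of doublings = ceil(log2(348637)) = 19


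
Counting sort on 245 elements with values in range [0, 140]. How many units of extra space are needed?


Output array size: 245 (to store sorted result)
Count array size: 141 (one slot per possible value, range 0 to 140)
Total extra space = 245 + 141 = 386


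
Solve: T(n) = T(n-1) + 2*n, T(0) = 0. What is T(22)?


Expanding the recurrence:
T(22) = T(21) + 2*22
       = T(20) + 2*21 + 2*22
       ...
       = T(0) + 2*(1 + 2 + ... + 22)
       = 0 + 2 * 22*23/2
       = 0 + 2 * 253
       = 0 + 506 = 506


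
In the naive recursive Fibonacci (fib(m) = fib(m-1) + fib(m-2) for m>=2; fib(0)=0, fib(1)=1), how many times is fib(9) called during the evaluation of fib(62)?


Let N(m) = number of times fib(m) is called while evaluating fib(62).
N(62) = 1 (the initial call).
N(61) = 1 (only fib(62) calls it).
For 1 <= m <= 60: fib(m) is called by fib(m+1) and fib(m+2), so
  N(m) = N(m+1) + N(m+2).
fib(0) is called only by fib(2), so N(0) = N(2).
Walk down from m=62:
  N(62)=1, N(61)=1, N(60)=2, N(59)=3, N(58)=5, N(57)=8, N(56)=13, N(55)=21, N(54)=34, N(53)=55, N(52)=89, N(51)=144, N(50)=233, N(49)=377, N(48)=610, N(47)=987, N(46)=1597, N(45)=2584, N(44)=4181, N(43)=6765, N(42)=10946, N(41)=17711, N(40)=28657, N(39)=46368, N(38)=75025, N(37)=121393, N(36)=196418, N(35)=317811, N(34)=514229, N(33)=832040, N(32)=1346269, N(31)=2178309, N(30)=3524578, N(29)=5702887, N(28)=9227465, N(27)=14930352, N(26)=24157817, N(25)=39088169, N(24)=63245986, N(23)=102334155, N(22)=165580141, N(21)=267914296, N(20)=433494437, N(19)=701408733, N(18)=1134903170, N(17)=1836311903, N(16)=2971215073, N(15)=4807526976, N(14)=7778742049, N(13)=12586269025, N(12)=20365011074, N(11)=32951280099, N(10)=53316291173, N(9)=86267571272
N(9) = 86267571272


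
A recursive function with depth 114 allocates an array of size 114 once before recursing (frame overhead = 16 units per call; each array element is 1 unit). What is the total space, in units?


Array allocation: 114 units (allocated once)
Stack frames: 114 deep * 16 per frame = 1824 units
Total = 114 + 1824 = 1938


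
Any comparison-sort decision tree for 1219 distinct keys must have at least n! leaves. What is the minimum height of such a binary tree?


A binary decision tree of height h has at most 2^h leaves and needs at least n! of them, so h >= ceil(log2(n!)).
1219! is far too large to multiply out, so use Stirling's series:
  ln(n!) ~ n ln n - n + (1/2) ln(2 pi n) + 1/(12n)  (error below 1/(360 n^3), negligible here)
  ln(1219) = 7.1057861
  n ln n = 1219 * 7.1057861 = 8661.9533
  (1/2) ln(2 pi * 1219) = (1/2) ln(7659.2029) = 4.4718
  1/(12*1219) = 0.0001
  ln(1219!) ~ 8661.9533 - 1219 + 4.4718 + 0.0001 = 7447.4252
Convert to base 2: log2(1219!) = 7447.4252 / ln 2 = 7447.4252 / 0.69314718 = 10744.3634
ceil(10744.3634) = 10745


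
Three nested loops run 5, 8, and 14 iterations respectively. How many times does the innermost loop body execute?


Loop 1 (outermost): 5 iterations
Loop 2 (middle): 8 iterations per outer
Loop 3 (innermost): 14 iterations per middle
Total = 5 * 8 * 14 = 560


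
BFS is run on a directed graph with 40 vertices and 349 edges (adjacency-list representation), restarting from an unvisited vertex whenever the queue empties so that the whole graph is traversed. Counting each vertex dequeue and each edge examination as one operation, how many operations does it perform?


A full BFS traversal dequeues each vertex exactly once and examines each directed edge exactly once.
V = 40 (vertex processing cost)
E = 349 (edge examination cost)
Total operations proportional to V + E = 40 + 349 = 389


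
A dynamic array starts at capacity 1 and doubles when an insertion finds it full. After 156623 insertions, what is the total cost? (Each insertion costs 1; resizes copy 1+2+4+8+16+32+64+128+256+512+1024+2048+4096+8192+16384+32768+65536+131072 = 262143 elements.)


Insertion cost: 156623 (one per element)
Resizes occur just before inserting elements 2, 3, 5, 9, ...
Elements copied at each resize: 1 + 2 + 4 + 8 + 16 + 32 + 64 + 128 + 256 + 512 + 1024 + 2048 + 4096 + 8192 + 16384 + 32768 + 65536 + 131072
Sum of copies = 262143 (geometric series: 2^k - 1)
Total = 156623 + 262143 = 418766


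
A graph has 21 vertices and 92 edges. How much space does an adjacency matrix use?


Adjacency matrix: V x V grid of entries
Space = V^2 = 21^2 = 21 * 21 = 441


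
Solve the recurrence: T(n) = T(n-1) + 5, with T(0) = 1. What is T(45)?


Unrolling the recurrence:
T(45) = T(44) + 5
       = T(43) + 5 + 5
       = T(42) + 5*3
       ...
       = T(0) + 5*45
       = 1 + 225 = 226


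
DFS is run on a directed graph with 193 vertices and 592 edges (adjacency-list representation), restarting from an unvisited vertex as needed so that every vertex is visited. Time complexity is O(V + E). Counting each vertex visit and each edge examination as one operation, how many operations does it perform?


A full DFS traversal processes each vertex exactly once (push/pop on stack).
Each directed edge is examined once.
V = 193, E = 592
V + E = 785


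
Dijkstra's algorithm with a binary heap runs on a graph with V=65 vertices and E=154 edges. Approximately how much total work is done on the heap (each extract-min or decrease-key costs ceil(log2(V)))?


Dijkstra with a binary heap: each vertex is extracted once, each edge may relax once.
Each heap operation costs O(log V).
V + E = 65 + 154 = 219
ceil(log2(65)) = 7 (since 2^6 = 64 < 65 <= 128 = 2^7)
Total heap work = (V+E) * ceil(log2(V)) = 219 * 7 = 1533


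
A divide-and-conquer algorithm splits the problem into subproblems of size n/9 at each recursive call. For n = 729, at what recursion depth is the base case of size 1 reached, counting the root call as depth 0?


At each depth, the problem size is divided by 9:
  Depth 0: problem size = 729
  Depth 1: problem size = 81
  Depth 2: problem size = 9
  Depth 3: problem size = 1 (base case)
The base case is reached at depth log_9(729) = 3 (the tree has 4 levels counting depth 0, but the depth asked for is 3).
Recursion depth = 3


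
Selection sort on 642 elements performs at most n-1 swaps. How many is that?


Each of the 641 passes places one element in its final position.
Pass 1: swap minimum into position 0
Pass 2: swap minimum of remaining into position 1
...
Pass 641: last two elements, one swap
Maximum swaps = 642 - 1 = 641


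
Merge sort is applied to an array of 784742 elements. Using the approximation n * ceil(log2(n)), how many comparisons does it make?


Merge sort divides the array into halves recursively.
Number of levels = ceil(log2(784742)) = 20
At each level, approximately n = 784742 comparisons are needed for merging.
Total comparisons ~ n * ceil(log2(n)) = 784742 * 20 = 15694840


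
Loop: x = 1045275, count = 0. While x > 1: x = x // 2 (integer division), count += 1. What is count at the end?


The variable x halves each step:
x = 1045275 -> 522637 -> 261318 -> 130659 -> 65329 -> 32664 -> 16332 -> 8166 -> 4083 -> 2041 -> 1020 -> 510 -> 255 -> 127 -> 63 -> 31 -> 15 -> 7 -> 3 -> 1
Number of halvings = floor(log2(1045275)) = 19


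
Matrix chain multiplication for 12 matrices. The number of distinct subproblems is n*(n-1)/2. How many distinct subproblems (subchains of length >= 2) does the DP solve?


Subproblems are indexed by (i, j) where i < j.
Number of such pairs = n*(n-1)/2
= 12 * 11 / 2
= 66


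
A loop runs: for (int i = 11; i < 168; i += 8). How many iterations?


Loop starts at i = 11, increments by 8, stops when i >= 168.
Number of iterations = ceil((168 - 11) / 8)
= ceil(157 / 8)
= 20


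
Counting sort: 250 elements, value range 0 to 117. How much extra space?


n = 250 (output array)
k = 118 (count array for 118 distinct values)
Extra space = 250 + 118 = 368


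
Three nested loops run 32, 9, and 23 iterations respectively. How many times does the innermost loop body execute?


Loop 1 (outermost): 32 iterations
Loop 2 (middle): 9 iterations per outer
Loop 3 (innermost): 23 iterations per middle
Total = 32 * 9 * 23 = 6624


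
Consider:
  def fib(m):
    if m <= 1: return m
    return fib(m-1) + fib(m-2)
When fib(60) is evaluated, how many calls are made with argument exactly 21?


Let N(m) = number of times fib(m) is called while evaluating fib(60).
N(60) = 1 (the initial call).
N(59) = 1 (only fib(60) calls it).
For 1 <= m <= 58: fib(m) is called by fib(m+1) and fib(m+2), so
  N(m) = N(m+1) + N(m+2).
fib(0) is called only by fib(2), so N(0) = N(2).
Walk down from m=60:
  N(60)=1, N(59)=1, N(58)=2, N(57)=3, N(56)=5, N(55)=8, N(54)=13, N(53)=21, N(52)=34, N(51)=55, N(50)=89, N(49)=144, N(48)=233, N(47)=377, N(46)=610, N(45)=987, N(44)=1597, N(43)=2584, N(42)=4181, N(41)=6765, N(40)=10946, N(39)=17711, N(38)=28657, N(37)=46368, N(36)=75025, N(35)=121393, N(34)=196418, N(33)=317811, N(32)=514229, N(31)=832040, N(30)=1346269, N(29)=2178309, N(28)=3524578, N(27)=5702887, N(26)=9227465, N(25)=14930352, N(24)=24157817, N(23)=39088169, N(22)=63245986, N(21)=102334155
N(21) = 102334155


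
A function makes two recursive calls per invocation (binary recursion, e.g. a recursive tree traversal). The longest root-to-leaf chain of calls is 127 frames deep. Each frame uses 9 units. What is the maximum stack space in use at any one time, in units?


Binary recursion: the two calls run one after the other, so only one root-to-leaf chain of frames is on the stack at a time.
Maximum depth (longest chain) = 127 frames
Each frame = 9 units
Max stack space = 127 * 9 = 1143


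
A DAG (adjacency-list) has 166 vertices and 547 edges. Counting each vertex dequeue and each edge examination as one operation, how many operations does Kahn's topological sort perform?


V = 166 (vertex processing)
E = 547 (edge processing)
V + E = 166 + 547 = 713


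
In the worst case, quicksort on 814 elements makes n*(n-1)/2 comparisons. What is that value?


Sum of comparisons per partition:
813 + 812 + ... + 1 + 0
= 814 * (814 - 1) / 2
= 814 * 813 / 2
= 330891


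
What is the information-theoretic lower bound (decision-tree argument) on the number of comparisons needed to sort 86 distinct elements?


A binary decision tree of height h has at most 2^h leaves and needs at least n! of them, so h >= ceil(log2(n!)).
86! is far too large to multiply out, so use Stirling's series:
  ln(n!) ~ n ln n - n + (1/2) ln(2 pi n) + 1/(12n)  (error below 1/(360 n^3), negligible here)
  ln(86) = 4.4543473
  n ln n = 86 * 4.4543473 = 383.0739
  (1/2) ln(2 pi * 86) = (1/2) ln(540.3539) = 3.1461
  1/(12*86) = 0.0010
  ln(86!) ~ 383.0739 - 86 + 3.1461 + 0.0010 = 300.2210
Convert to base 2: log2(86!) = 300.2210 / ln 2 = 300.2210 / 0.69314718 = 433.1273
ceil(433.1273) = 434


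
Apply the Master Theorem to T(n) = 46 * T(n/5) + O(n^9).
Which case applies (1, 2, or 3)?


The Master Theorem: T(n) = a*T(n/b) + O(n^c)
  a = 46, b = 5, c = 9
log_b(a) = log_5(46) ~ 2.379
Compare b^c with a: 5^9 = 1953125 > 46, so c > log_b(a).
Since c > log_b(a), Case 3 applies.
T(n) = O(n^9)
Master Theorem case = 3


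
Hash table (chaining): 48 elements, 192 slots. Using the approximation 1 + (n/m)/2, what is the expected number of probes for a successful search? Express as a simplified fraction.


Computing expected probes:
alpha = 48/192
= 1 + alpha/2
= 1 + 48/(2*192)
= (2*192 + 48) / (2*192)
= 432/384 = 9/8


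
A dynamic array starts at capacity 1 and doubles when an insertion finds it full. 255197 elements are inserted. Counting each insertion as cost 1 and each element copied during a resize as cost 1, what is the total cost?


n = 255197
Insertion costs: 255197
Resizes copy 1, 2, 4, ... up to the largest power of 2 that is <= n-1 = 255196, i.e. 131072.
Copy costs = 1 + 2 + 4 + 8 + 16 + 32 + 64 + 128 + 256 + 512 + 1024 + 2048 + 4096 + 8192 + 16384 + 32768 + 65536 + 131072 = 262143
Total = 255197 + 262143 = 517340


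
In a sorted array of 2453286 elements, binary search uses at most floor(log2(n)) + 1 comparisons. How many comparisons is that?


Halving sequence: 2453286 -> 1226643 -> 613321 -> 306660 -> 153330 -> 76665 -> 38332 -> 19166 -> 9583 -> 4791 -> 2395 -> 1197 -> 598 -> 299 -> 149 -> 74 -> 37 -> 18 -> 9 -> 4 -> 2 -> 1
Number of halvings = 21
Max comparisons = 21 + 1 = 22


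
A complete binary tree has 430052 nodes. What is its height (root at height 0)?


In a complete binary tree, level k holds nodes 2^k .. 2^(k+1)-1 (1-indexed).
Height = floor(log2(n)) = floor(log2(430052)) = 18
Check: 2^18 = 262144 <= 430052 < 524288 = 2^19


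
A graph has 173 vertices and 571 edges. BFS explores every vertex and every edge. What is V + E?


A full BFS traversal dequeues each vertex once and examines each edge once.
Vertex visits: 173
Edge visits: 571
V + E = 173 + 571 = 744


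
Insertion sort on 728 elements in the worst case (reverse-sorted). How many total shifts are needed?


In the worst case (reverse-sorted), each element shifts past all previous:
  Element 1: 1 shifts
  Element 2: 2 shifts
  Element 3: 3 shifts
  Element 4: 4 shifts
  Element 5: 5 shifts
  ...
  Element 727: 727 shifts
Total = 1 + 2 + ... + 727
= 728*(728-1)/2 = 264628


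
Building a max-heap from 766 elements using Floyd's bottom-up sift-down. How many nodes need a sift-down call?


In a heap of 766 elements (0-indexed array):
  Last element index: 765
  Parent of last element: floor((765 - 1) / 2) = 382
  Internal nodes: indices 0 to 382
  Count = floor(766/2) = 383


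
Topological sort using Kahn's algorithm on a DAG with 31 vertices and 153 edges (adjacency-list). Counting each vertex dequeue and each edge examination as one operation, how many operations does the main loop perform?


Kahn's algorithm:
  1. Compute in-degrees: O(V + E)
  2. Process queue: each vertex dequeued once (O(V))
     each edge examined once (O(E))
Total = V + E = 31 + 153 = 184
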